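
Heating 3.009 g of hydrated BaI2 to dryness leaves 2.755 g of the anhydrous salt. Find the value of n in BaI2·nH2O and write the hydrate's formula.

Mass of water lost = 3.009 − 2.755 = 0.254 g → 0.254 / 18.02 = 0.0141 mol H2O
Molar mass of BaI2 = 391.13 g/mol → mol BaI2 = 2.755 / 391.13 = 0.007044
n = 0.0141 / 0.007044 = 2.00 ≈ 2 → BaI2·2H2O

BaI2·2H2O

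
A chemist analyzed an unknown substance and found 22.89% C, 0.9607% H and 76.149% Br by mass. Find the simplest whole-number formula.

C2HBr

Assume 100 g: 22.89 g C, 0.9607 g H, 76.149 g Br.
n(C) = 22.89/12.01 = 1.906, n(H) = 0.9607/1.008 = 0.9531, n(Br) = 76.149/79.90 = 0.9531
Ratios (÷ 0.9531): C 2.000, H 1.000, Br 1.000
Ratio ≈ 2:1:1, so the empirical formula is C2HBr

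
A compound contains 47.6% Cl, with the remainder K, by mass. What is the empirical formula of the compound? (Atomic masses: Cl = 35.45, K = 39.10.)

ClK

Assume 100 g: 47.6 g Cl, 52.4 g K.
Moles — Cl: 47.6 / 35.45 = 1.343 mol; K: 52.4 / 39.10 = 1.34 mol
Divide by the smallest (1.34 mol K): Cl 1.002, K 1.000
→ ClK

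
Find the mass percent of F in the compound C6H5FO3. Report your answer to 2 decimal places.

13.19%

Molar mass = 6(12.01) + 5(1.008) + 1(19.00) + 3(16.00) = 144.100 g/mol
Mass of F per mole = 1 × 19.00 = 19.000 g
% F = 19.000 / 144.100 × 100 = 13.19%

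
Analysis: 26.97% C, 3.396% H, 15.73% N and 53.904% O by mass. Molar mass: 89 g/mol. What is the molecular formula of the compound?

Assume 100 g: 26.97 g C, 3.396 g H, 15.73 g N, 53.904 g O.
C: 26.97 g ÷ 12.01 g/mol = 2.246 mol
H: 3.396 g ÷ 1.008 g/mol = 3.369 mol
N: 15.73 g ÷ 14.01 g/mol = 1.123 mol
O: 53.904 g ÷ 16.00 g/mol = 3.369 mol
Ratios (÷ 1.123): C 2.000, H 3.001, N 1.000, O 3.001
→ C2H3NO3
Empirical-formula mass = 89.05 g/mol
n = 89 / 89.05 = 1.00 ≈ 1
Molecular formula = empirical formula = C2H3NO3

C2H3NO3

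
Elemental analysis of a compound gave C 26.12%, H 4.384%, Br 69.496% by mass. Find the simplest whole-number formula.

Assume 100 g: 26.12 g C, 4.384 g H, 69.496 g Br.
Moles — C: 26.12 / 12.01 = 2.175 mol; H: 4.384 / 1.008 = 4.349 mol; Br: 69.496 / 79.90 = 0.8698 mol
Divide by the smallest (0.8698 mol Br): C 2.500, H 5.000, Br 1.000
Scaling by 2: C 5.00, H 10.00, Br 2.00 → C5H10Br2

C5H10Br2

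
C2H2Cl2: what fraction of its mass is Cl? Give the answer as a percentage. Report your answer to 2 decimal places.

Molar mass = 2(12.01) + 2(1.008) + 2(35.45) = 96.936 g/mol
Mass of Cl per mole = 2 × 35.45 = 70.900 g
% Cl = 70.900 / 96.936 × 100 = 73.14%

73.14%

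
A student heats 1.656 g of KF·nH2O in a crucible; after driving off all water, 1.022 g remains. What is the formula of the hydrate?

Mass of water lost = 1.656 − 1.022 = 0.634 g → 0.634 / 18.02 = 0.03518 mol H2O
Molar mass of KF = 58.10 g/mol → mol KF = 1.022 / 58.10 = 0.01759
n = 0.03518 / 0.01759 = 2.00 ≈ 2 → KF·2H2O

KF·2H2O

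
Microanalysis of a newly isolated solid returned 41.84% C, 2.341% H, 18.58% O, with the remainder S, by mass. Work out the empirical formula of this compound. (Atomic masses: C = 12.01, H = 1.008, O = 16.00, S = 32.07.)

Assume 100 g: 41.84 g C, 2.341 g H, 18.58 g O, 37.239 g S.
Moles — C: 41.84 / 12.01 = 3.484 mol; H: 2.341 / 1.008 = 2.322 mol; O: 18.58 / 16.00 = 1.161 mol; S: 37.239 / 32.07 = 1.161 mol
Divide by the smallest (1.161 mol S): C 3.000, H 2.000, O 1.000, S 1.000
Ratio ≈ 3:2:1:1, so the empirical formula is C3H2OS

C3H2OS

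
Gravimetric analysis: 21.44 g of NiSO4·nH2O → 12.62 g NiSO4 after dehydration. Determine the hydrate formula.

NiSO4·6H2O

Mass of water lost = 21.44 − 12.62 = 8.82 g → 8.82 / 18.02 = 0.4895 mol H2O
Molar mass of NiSO4 = 154.76 g/mol → mol NiSO4 = 12.62 / 154.76 = 0.08155
n = 0.4895 / 0.08155 = 6.00 ≈ 6 → NiSO4·6H2O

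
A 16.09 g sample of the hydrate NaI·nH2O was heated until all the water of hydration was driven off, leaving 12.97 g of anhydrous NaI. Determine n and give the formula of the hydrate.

Mass of water lost = 16.09 − 12.97 = 3.12 g → 3.12 / 18.02 = 0.1731 mol H2O
Molar mass of NaI = 149.89 g/mol → mol NaI = 12.97 / 149.89 = 0.08653
n = 0.1731 / 0.08653 = 2.00 ≈ 2 → NaI·2H2O

NaI·2H2O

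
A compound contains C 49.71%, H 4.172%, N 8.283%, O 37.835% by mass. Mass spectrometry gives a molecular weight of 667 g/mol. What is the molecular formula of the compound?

C28H28N4O16

Assume 100 g: 49.71 g C, 4.172 g H, 8.283 g N, 37.835 g O.
C: 49.71 g ÷ 12.01 g/mol = 4.139 mol
H: 4.172 g ÷ 1.008 g/mol = 4.139 mol
N: 8.283 g ÷ 14.01 g/mol = 0.5912 mol
O: 37.835 g ÷ 16.00 g/mol = 2.365 mol
Smallest is N at 0.5912 mol; normalising gives C 7.001, H 7.001, N 1.000, O 4.000
≈ 7:7:1:4 → C7H7NO4
Empirical-formula mass = 169.14 g/mol
n = 667 / 169.14 = 3.94 ≈ 4
Molecular formula = (C7H7NO4)×4 = C28H28N4O16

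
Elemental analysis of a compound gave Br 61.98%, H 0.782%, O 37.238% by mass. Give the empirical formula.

BrHO3

Assume 100 g: 61.98 g Br, 0.782 g H, 37.238 g O.
Moles — Br: 61.98 / 79.90 = 0.7757 mol; H: 0.782 / 1.008 = 0.7758 mol; O: 37.238 / 16.00 = 2.327 mol
Smallest is Br at 0.7757 mol; normalising gives Br 1.000, H 1.000, O 3.000
≈ 1:1:3 → BrHO3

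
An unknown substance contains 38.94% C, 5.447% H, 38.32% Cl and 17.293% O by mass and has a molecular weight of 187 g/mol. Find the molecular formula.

Assume 100 g: 38.94 g C, 5.447 g H, 38.32 g Cl, 17.293 g O.
n(C) = 38.94/12.01 = 3.242, n(H) = 5.447/1.008 = 5.404, n(Cl) = 38.32/35.45 = 1.081, n(O) = 17.293/16.00 = 1.081
Smallest is O at 1.081 mol; normalising gives C 3.000, H 5.000, Cl 1.000, O 1.000
→ C3H5ClO
Empirical-formula mass = 92.52 g/mol
n = 187 / 92.52 = 2.02 ≈ 2
Molecular formula = (C3H5ClO)×2 = C6H10Cl2O2

C6H10Cl2O2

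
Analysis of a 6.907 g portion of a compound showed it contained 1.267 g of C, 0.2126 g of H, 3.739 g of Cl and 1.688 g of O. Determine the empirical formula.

C: 1.267 g ÷ 12.01 g/mol = 0.1055 mol
H: 0.2126 g ÷ 1.008 g/mol = 0.2109 mol
Cl: 3.739 g ÷ 35.45 g/mol = 0.1055 mol
O: 1.688 g ÷ 16.00 g/mol = 0.1055 mol
Divide by the smallest (0.1055 mol Cl): C 1.000, H 2.000, Cl 1.000, O 1.000
Ratio ≈ 1:2:1:1, so the empirical formula is CH2ClO

CH2ClO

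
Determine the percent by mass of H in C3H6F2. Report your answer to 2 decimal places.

7.55%

Molar mass = 3(12.01) + 6(1.008) + 2(19.00) = 80.078 g/mol
Mass of H per mole = 6 × 1.008 = 6.048 g
% H = 6.048 / 80.078 × 100 = 7.55%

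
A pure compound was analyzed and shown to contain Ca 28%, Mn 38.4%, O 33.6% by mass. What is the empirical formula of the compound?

Assume 100 g: 28 g Ca, 38.4 g Mn, 33.6 g O.
n(Ca) = 28/40.08 = 0.6986, n(Mn) = 38.4/54.94 = 0.6989, n(O) = 33.6/16.00 = 2.1
Smallest is Ca at 0.6986 mol; normalising gives Ca 1.000, Mn 1.000, O 3.006
→ CaMnO3

CaMnO3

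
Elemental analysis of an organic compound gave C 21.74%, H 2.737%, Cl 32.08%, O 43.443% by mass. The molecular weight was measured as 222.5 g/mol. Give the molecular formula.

Assume 100 g: 21.74 g C, 2.737 g H, 32.08 g Cl, 43.443 g O.
n(C) = 21.74/12.01 = 1.81, n(H) = 2.737/1.008 = 2.715, n(Cl) = 32.08/35.45 = 0.9049, n(O) = 43.443/16.00 = 2.715
Ratios (÷ 0.9049): C 2.000, H 3.001, Cl 1.000, O 3.000
Ratio ≈ 2:3:1:3, so the empirical formula is C2H3ClO3
Empirical-formula mass = 110.49 g/mol
n = 222.5 / 110.49 = 2.01 ≈ 2
Molecular formula = (C2H3ClO3)×2 = C4H6Cl2O6

C4H6Cl2O6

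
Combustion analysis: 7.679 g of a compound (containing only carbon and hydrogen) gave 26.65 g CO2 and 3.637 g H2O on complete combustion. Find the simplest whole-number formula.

mol C = 26.65 / 44.01 = 0.6055; mass C = 0.6055 × 12.01 = 7.273 g
mol H = 2 × (3.637 / 18.02) = 0.4037; mass H = 0.4037 × 1.008 = 0.4069 g
Divide by the smallest (0.4037 mol H): C 1.500, H 1.000
Multiply by 2: C 3.00, H 2.00 → C3H2

C3H2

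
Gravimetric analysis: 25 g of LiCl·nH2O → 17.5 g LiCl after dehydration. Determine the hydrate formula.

LiCl·H2O

Mass of water lost = 25 − 17.5 = 7.5 g → 7.5 / 18.02 = 0.4162 mol H2O
Molar mass of LiCl = 42.39 g/mol → mol LiCl = 17.5 / 42.39 = 0.4128
n = 0.4162 / 0.4128 = 1.01 ≈ 1 → LiCl·H2O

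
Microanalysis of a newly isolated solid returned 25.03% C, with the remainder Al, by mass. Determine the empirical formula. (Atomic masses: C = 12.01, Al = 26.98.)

C3Al4

Assume 100 g: 25.03 g C, 74.97 g Al.
n(C) = 25.03/12.01 = 2.084, n(Al) = 74.97/26.98 = 2.779
Smallest is C at 2.084 mol; normalising gives C 1.000, Al 1.333
Multiply by 3: C 3.00, Al 4.00 → C3Al4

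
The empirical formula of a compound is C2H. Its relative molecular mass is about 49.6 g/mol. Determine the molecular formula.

C4H2

Empirical-formula mass = 25.03 g/mol
n = 49.6 / 25.03 = 1.98 ≈ 2
Molecular formula = (C2H)2 = C4H2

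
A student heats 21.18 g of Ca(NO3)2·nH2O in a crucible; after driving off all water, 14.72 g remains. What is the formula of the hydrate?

Ca(NO3)2·4H2O

Mass of water lost = 21.18 − 14.72 = 6.46 g → 6.46 / 18.02 = 0.3585 mol H2O
Molar mass of Ca(NO3)2 = 164.10 g/mol → mol Ca(NO3)2 = 14.72 / 164.10 = 0.0897
n = 0.3585 / 0.0897 = 4.00 ≈ 4 → Ca(NO3)2·4H2O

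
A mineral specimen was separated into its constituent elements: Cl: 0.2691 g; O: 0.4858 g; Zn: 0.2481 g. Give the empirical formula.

n(Cl) = 0.2691/35.45 = 0.007591, n(O) = 0.4858/16.00 = 0.03036, n(Zn) = 0.2481/65.38 = 0.003795
Smallest is Zn at 0.003795 mol; normalising gives Cl 2.000, O 8.001, Zn 1.000
→ Cl2O8Zn

Cl2O8Zn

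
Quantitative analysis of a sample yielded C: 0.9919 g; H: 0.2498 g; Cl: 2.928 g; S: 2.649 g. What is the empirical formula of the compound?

CH3ClS

n(C) = 0.9919/12.01 = 0.08259, n(H) = 0.2498/1.008 = 0.2478, n(Cl) = 2.928/35.45 = 0.0826, n(S) = 2.649/32.07 = 0.0826
Divide by the smallest (0.08259 mol C): C 1.000, H 3.001, Cl 1.000, S 1.000
≈ 1:3:1:1 → CH3ClS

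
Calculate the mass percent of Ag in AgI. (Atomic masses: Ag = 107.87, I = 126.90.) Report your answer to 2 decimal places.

45.95%

Molar mass = 1(107.87) + 1(126.90) = 234.770 g/mol
Mass of Ag per mole = 1 × 107.87 = 107.870 g
% Ag = 107.870 / 234.770 × 100 = 45.95%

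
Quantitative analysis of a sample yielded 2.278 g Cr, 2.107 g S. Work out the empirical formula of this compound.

Cr2S3

n(Cr) = 2.278/52.00 = 0.04381, n(S) = 2.107/32.07 = 0.0657
Divide by the smallest (0.04381 mol Cr): Cr 1.000, S 1.500
×2: Cr 2.00, S 3.00 → Cr2S3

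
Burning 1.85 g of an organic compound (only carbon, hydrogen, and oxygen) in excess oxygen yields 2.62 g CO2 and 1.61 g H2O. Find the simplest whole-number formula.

mol C = 2.62 / 44.01 = 0.05953; mass C = 0.05953 × 12.01 = 0.7150 g
mol H = 2 × (1.61 / 18.02) = 0.1787; mass H = 0.1787 × 1.008 = 0.1801 g
mass O = 1.85 − (0.8951) = 0.9549 g → mol O = 0.05968
Divide by the smallest (0.05953 mol C): C 1.000, H 3.002, O 1.003
→ CH3O

CH3O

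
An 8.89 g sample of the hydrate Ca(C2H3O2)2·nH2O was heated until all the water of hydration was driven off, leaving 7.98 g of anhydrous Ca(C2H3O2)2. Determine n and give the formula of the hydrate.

Ca(C2H3O2)2·H2O

Mass of water lost = 8.89 − 7.98 = 0.91 g → 0.91 / 18.02 = 0.0505 mol H2O
Molar mass of Ca(C2H3O2)2 = 158.17 g/mol → mol Ca(C2H3O2)2 = 7.98 / 158.17 = 0.05045
n = 0.0505 / 0.05045 = 1.00 ≈ 1 → Ca(C2H3O2)2·H2O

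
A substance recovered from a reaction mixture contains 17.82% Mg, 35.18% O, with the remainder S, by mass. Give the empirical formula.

MgO3S2

Assume 100 g: 17.82 g Mg, 35.18 g O, 47 g S.
Mg: 17.82 g ÷ 24.31 g/mol = 0.733 mol
O: 35.18 g ÷ 16.00 g/mol = 2.199 mol
S: 47 g ÷ 32.07 g/mol = 1.466 mol
Divide by the smallest (0.733 mol Mg): Mg 1.000, O 3.000, S 1.999
Ratio ≈ 1:3:2, so the empirical formula is MgO3S2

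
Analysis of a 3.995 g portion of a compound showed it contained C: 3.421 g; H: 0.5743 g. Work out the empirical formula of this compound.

CH2

Moles — C: 3.421 / 12.01 = 0.2848 mol; H: 0.5743 / 1.008 = 0.5697 mol
Smallest is C at 0.2848 mol; normalising gives C 1.000, H 2.000
≈ 1:2 → CH2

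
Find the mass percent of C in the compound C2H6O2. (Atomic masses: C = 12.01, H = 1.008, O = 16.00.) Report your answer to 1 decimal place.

38.7%

Molar mass = 2(12.01) + 6(1.008) + 2(16.00) = 62.068 g/mol
Mass of C per mole = 2 × 12.01 = 24.020 g
% C = 24.020 / 62.068 × 100 = 38.7%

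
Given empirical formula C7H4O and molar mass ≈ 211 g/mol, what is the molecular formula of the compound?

Empirical-formula mass = 104.10 g/mol
n = 211 / 104.10 = 2.03 ≈ 2
Molecular formula = (C7H4O)2 = C14H8O2

C14H8O2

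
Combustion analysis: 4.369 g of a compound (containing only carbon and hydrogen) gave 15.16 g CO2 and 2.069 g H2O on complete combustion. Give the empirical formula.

C3H2

mol C = 15.16 / 44.01 = 0.3445; mass C = 0.3445 × 12.01 = 4.137 g
mol H = 2 × (2.069 / 18.02) = 0.2296; mass H = 0.2296 × 1.008 = 0.2315 g
Smallest is H at 0.2296 mol; normalising gives C 1.500, H 1.000
×2: C 3.00, H 2.00 → C3H2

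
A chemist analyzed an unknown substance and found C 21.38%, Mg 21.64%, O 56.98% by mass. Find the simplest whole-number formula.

Assume 100 g: 21.38 g C, 21.64 g Mg, 56.98 g O.
C: 21.38 g ÷ 12.01 g/mol = 1.78 mol
Mg: 21.64 g ÷ 24.31 g/mol = 0.8902 mol
O: 56.98 g ÷ 16.00 g/mol = 3.561 mol
Ratios (÷ 0.8902): C 2.000, Mg 1.000, O 4.001
Ratio ≈ 2:1:4, so the empirical formula is C2MgO4

C2MgO4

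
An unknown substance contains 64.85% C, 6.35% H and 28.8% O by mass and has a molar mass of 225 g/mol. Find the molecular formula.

Assume 100 g: 64.85 g C, 6.35 g H, 28.8 g O.
C: 64.85 g ÷ 12.01 g/mol = 5.4 mol
H: 6.35 g ÷ 1.008 g/mol = 6.3 mol
O: 28.8 g ÷ 16.00 g/mol = 1.8 mol
Divide by the smallest (1.8 mol O): C 3.000, H 3.500, O 1.000
Scaling by 2: C 6.00, H 7.00, O 2.00 → C6H7O2
Empirical-formula mass = 111.12 g/mol
n = 225 / 111.12 = 2.02 ≈ 2
Molecular formula = (C6H7O2)×2 = C12H14O4

C12H14O4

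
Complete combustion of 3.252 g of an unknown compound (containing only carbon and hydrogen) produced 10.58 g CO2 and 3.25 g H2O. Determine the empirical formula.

mol C = 10.58 / 44.01 = 0.2404; mass C = 0.2404 × 12.01 = 2.887 g
mol H = 2 × (3.25 / 18.02) = 0.3607; mass H = 0.3607 × 1.008 = 0.3636 g
Divide by the smallest (0.2404 mol C): C 1.000, H 1.500
Multiply by 2: C 2.00, H 3.00 → C2H3

C2H3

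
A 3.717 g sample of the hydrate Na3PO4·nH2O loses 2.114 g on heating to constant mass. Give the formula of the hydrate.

Mass of anhydrous Na3PO4 = 3.717 − 2.114 = 1.603 g
mol H2O = 2.114 / 18.02 = 0.1173
Molar mass of Na3PO4 = 163.94 g/mol → mol Na3PO4 = 1.603 / 163.94 = 0.009778
n = 0.1173 / 0.009778 = 12.00 ≈ 12 → Na3PO4·12H2O

Na3PO4·12H2O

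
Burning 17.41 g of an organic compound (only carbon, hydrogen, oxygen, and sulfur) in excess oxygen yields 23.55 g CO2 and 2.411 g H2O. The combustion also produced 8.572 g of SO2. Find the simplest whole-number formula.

mol C = 23.55 / 44.01 = 0.5351; mass C = 0.5351 × 12.01 = 6.427 g
mol H = 2 × (2.411 / 18.02) = 0.2676; mass H = 0.2676 × 1.008 = 0.2697 g
mol S = 8.572 / 64.07 = 0.1338; mass S = 4.291 g
mass O = 17.41 − (10.99) = 6.423 g → mol O = 0.4014
Ratios (÷ 0.1338): C 4.000, H 2.000, O 3.000, S 1.000
→ C4H2O3S

C4H2O3S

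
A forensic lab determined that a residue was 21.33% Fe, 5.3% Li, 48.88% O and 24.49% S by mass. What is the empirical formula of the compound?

Assume 100 g: 21.33 g Fe, 5.3 g Li, 48.88 g O, 24.49 g S.
Moles — Fe: 21.33 / 55.85 = 0.3819 mol; Li: 5.3 / 6.94 = 0.7637 mol; O: 48.88 / 16.00 = 3.055 mol; S: 24.49 / 32.07 = 0.7636 mol
Smallest is Fe at 0.3819 mol; normalising gives Fe 1.000, Li 2.000, O 7.999, S 2.000
≈ 1:2:8:2 → FeLi2O8S2

FeLi2O8S2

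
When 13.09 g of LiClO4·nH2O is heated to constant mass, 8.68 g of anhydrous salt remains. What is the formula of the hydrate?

Mass of water lost = 13.09 − 8.68 = 4.41 g → 4.41 / 18.02 = 0.2447 mol H2O
Molar mass of LiClO4 = 106.39 g/mol → mol LiClO4 = 8.68 / 106.39 = 0.08159
n = 0.2447 / 0.08159 = 3.00 ≈ 3 → LiClO4·3H2O

LiClO4·3H2O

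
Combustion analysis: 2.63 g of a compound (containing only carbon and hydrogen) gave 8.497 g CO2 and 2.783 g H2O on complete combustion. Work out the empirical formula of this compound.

mol C = 8.497 / 44.01 = 0.1931; mass C = 0.1931 × 12.01 = 2.319 g
mol H = 2 × (2.783 / 18.02) = 0.3089; mass H = 0.3089 × 1.008 = 0.3114 g
Divide by the smallest (0.1931 mol C): C 1.000, H 1.600
Scaling by 5: C 5.00, H 8.00 → C5H8

C5H8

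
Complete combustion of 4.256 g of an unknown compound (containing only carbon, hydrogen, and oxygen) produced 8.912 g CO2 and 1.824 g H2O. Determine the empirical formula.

mol C = 8.912 / 44.01 = 0.2025; mass C = 0.2025 × 12.01 = 2.432 g
mol H = 2 × (1.824 / 18.02) = 0.2024; mass H = 0.2024 × 1.008 = 0.2041 g
mass O = 4.256 − (2.636) = 1.620 g → mol O = 0.1012
Smallest is O at 0.1012 mol; normalising gives C 2.000, H 2.000, O 1.000
→ C2H2O

C2H2O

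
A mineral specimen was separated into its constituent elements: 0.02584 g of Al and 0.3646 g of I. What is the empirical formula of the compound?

Al: 0.02584 g ÷ 26.98 g/mol = 0.0009577 mol
I: 0.3646 g ÷ 126.90 g/mol = 0.002873 mol
Smallest is Al at 0.0009577 mol; normalising gives Al 1.000, I 3.000
Ratio ≈ 1:3, so the empirical formula is AlI3

AlI3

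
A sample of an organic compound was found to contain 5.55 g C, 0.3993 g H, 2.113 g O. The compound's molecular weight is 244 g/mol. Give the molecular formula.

C14H12O4

C: 5.55 g ÷ 12.01 g/mol = 0.4621 mol
H: 0.3993 g ÷ 1.008 g/mol = 0.3961 mol
O: 2.113 g ÷ 16.00 g/mol = 0.1321 mol
Smallest is O at 0.1321 mol; normalising gives C 3.499, H 3.000, O 1.000
Multiply by 2: C 7.00, H 6.00, O 2.00 → C7H6O2
Empirical-formula mass = 122.12 g/mol
n = 244 / 122.12 = 2.00 ≈ 2
Molecular formula = (C7H6O2)×2 = C14H12O4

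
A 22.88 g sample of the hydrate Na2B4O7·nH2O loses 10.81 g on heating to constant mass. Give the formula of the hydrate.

Na2B4O7·10H2O

Mass of anhydrous Na2B4O7 = 22.88 − 10.81 = 12.07 g
mol H2O = 10.81 / 18.02 = 0.5999
Molar mass of Na2B4O7 = 201.22 g/mol → mol Na2B4O7 = 12.07 / 201.22 = 0.05998
n = 0.5999 / 0.05998 = 10.00 ≈ 10 → Na2B4O7·10H2O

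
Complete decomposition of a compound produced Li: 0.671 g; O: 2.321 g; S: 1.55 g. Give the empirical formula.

Li: 0.671 g ÷ 6.94 g/mol = 0.09669 mol
O: 2.321 g ÷ 16.00 g/mol = 0.1451 mol
S: 1.55 g ÷ 32.07 g/mol = 0.04833 mol
Ratios (÷ 0.04833): Li 2.000, O 3.001, S 1.000
Ratio ≈ 2:3:1, so the empirical formula is Li2O3S

Li2O3S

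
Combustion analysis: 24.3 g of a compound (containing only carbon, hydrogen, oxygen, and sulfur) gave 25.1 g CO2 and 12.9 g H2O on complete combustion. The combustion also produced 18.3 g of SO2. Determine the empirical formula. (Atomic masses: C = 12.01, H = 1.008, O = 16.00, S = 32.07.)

C4H10O3S2

mol C = 25.1 / 44.01 = 0.5703; mass C = 0.5703 × 12.01 = 6.850 g
mol H = 2 × (12.9 / 18.02) = 1.432; mass H = 1.432 × 1.008 = 1.443 g
mol S = 18.3 / 64.07 = 0.2856; mass S = 9.160 g
mass O = 24.3 − (17.45) = 6.847 g → mol O = 0.4280
Ratios (÷ 0.2856): C 1.997, H 5.013, O 1.498, S 1.000
Scaling by 2: C 3.99, H 10.03, O 3.00, S 2.00 → C4H10O3S2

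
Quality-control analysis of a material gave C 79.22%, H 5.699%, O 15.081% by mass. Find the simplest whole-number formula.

Assume 100 g: 79.22 g C, 5.699 g H, 15.081 g O.
C: 79.22 g ÷ 12.01 g/mol = 6.596 mol
H: 5.699 g ÷ 1.008 g/mol = 5.654 mol
O: 15.081 g ÷ 16.00 g/mol = 0.9426 mol
Smallest is O at 0.9426 mol; normalising gives C 6.998, H 5.998, O 1.000
Ratio ≈ 7:6:1, so the empirical formula is C7H6O

C7H6O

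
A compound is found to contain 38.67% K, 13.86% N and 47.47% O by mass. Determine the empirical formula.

Assume 100 g: 38.67 g K, 13.86 g N, 47.47 g O.
K: 38.67 g ÷ 39.10 g/mol = 0.989 mol
N: 13.86 g ÷ 14.01 g/mol = 0.9893 mol
O: 47.47 g ÷ 16.00 g/mol = 2.967 mol
Smallest is K at 0.989 mol; normalising gives K 1.000, N 1.000, O 3.000
→ KNO3

KNO3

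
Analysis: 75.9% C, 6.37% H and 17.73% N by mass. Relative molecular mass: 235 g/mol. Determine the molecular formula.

Assume 100 g: 75.9 g C, 6.37 g H, 17.73 g N.
n(C) = 75.9/12.01 = 6.32, n(H) = 6.37/1.008 = 6.319, n(N) = 17.73/14.01 = 1.266
Ratios (÷ 1.266): C 4.994, H 4.994, N 1.000
Ratio ≈ 5:5:1, so the empirical formula is C5H5N
Empirical-formula mass = 79.10 g/mol
n = 235 / 79.10 = 2.97 ≈ 3
Molecular formula = (C5H5N)×3 = C15H15N3

C15H15N3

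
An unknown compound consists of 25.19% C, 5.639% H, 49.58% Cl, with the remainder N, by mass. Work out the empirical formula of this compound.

C3H8Cl2N2

Assume 100 g: 25.19 g C, 5.639 g H, 49.58 g Cl, 19.591 g N.
n(C) = 25.19/12.01 = 2.097, n(H) = 5.639/1.008 = 5.594, n(Cl) = 49.58/35.45 = 1.399, n(N) = 19.591/14.01 = 1.398
Ratios (÷ 1.398): C 1.500, H 4.001, Cl 1.000, N 1.000
×2: C 3.00, H 8.00, Cl 2.00, N 2.00 → C3H8Cl2N2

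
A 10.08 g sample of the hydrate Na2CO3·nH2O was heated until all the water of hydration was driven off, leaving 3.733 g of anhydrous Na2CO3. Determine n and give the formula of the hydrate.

Na2CO3·10H2O

Mass of water lost = 10.08 − 3.733 = 6.347 g → 6.347 / 18.02 = 0.3522 mol H2O
Molar mass of Na2CO3 = 105.99 g/mol → mol Na2CO3 = 3.733 / 105.99 = 0.03522
n = 0.3522 / 0.03522 = 10.00 ≈ 10 → Na2CO3·10H2O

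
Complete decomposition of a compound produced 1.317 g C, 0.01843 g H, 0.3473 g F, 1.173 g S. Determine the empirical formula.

C6HFS2

C: 1.317 g ÷ 12.01 g/mol = 0.1097 mol
H: 0.01843 g ÷ 1.008 g/mol = 0.01828 mol
F: 0.3473 g ÷ 19.00 g/mol = 0.01828 mol
S: 1.173 g ÷ 32.07 g/mol = 0.03658 mol
Smallest is F at 0.01828 mol; normalising gives C 5.999, H 1.000, F 1.000, S 2.001
≈ 6:1:1:2 → C6HFS2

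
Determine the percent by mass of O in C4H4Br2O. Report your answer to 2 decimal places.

7.02%

Molar mass = 4(12.01) + 4(1.008) + 2(79.90) + 1(16.00) = 227.872 g/mol
Mass of O per mole = 1 × 16.00 = 16.000 g
% O = 16.000 / 227.872 × 100 = 7.02%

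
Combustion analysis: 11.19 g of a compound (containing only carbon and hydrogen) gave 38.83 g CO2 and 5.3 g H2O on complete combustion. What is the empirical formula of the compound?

C3H2

mol C = 38.83 / 44.01 = 0.8823; mass C = 0.8823 × 12.01 = 10.60 g
mol H = 2 × (5.3 / 18.02) = 0.5882; mass H = 0.5882 × 1.008 = 0.5929 g
Smallest is H at 0.5882 mol; normalising gives C 1.500, H 1.000
Scaling by 2: C 3.00, H 2.00 → C3H2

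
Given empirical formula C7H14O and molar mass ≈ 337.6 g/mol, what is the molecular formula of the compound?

C21H42O3

Empirical-formula mass = 114.18 g/mol
n = 337.6 / 114.18 = 2.96 ≈ 3
Molecular formula = (C7H14O)3 = C21H42O3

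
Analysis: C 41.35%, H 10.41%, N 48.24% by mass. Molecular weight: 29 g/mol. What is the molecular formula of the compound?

CH3N

Assume 100 g: 41.35 g C, 10.41 g H, 48.24 g N.
Moles — C: 41.35 / 12.01 = 3.443 mol; H: 10.41 / 1.008 = 10.33 mol; N: 48.24 / 14.01 = 3.443 mol
Ratios (÷ 3.443): C 1.000, H 3.000, N 1.000
Ratio ≈ 1:3:1, so the empirical formula is CH3N
Empirical-formula mass = 29.04 g/mol
n = 29 / 29.04 = 1.00 ≈ 1
Molecular formula = empirical formula = CH3N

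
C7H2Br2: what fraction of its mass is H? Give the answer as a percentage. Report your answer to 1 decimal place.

0.8%

Molar mass = 7(12.01) + 2(1.008) + 2(79.90) = 245.886 g/mol
Mass of H per mole = 2 × 1.008 = 2.016 g
% H = 2.016 / 245.886 × 100 = 0.8%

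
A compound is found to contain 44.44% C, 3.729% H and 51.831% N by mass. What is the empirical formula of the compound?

CHN

Assume 100 g: 44.44 g C, 3.729 g H, 51.831 g N.
Moles — C: 44.44 / 12.01 = 3.7 mol; H: 3.729 / 1.008 = 3.699 mol; N: 51.831 / 14.01 = 3.7 mol
Ratios (÷ 3.699): C 1.000, H 1.000, N 1.000
Ratio ≈ 1:1:1, so the empirical formula is CHN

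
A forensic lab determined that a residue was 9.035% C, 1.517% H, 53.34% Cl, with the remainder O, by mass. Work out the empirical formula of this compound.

CH2Cl2O3

Assume 100 g: 9.035 g C, 1.517 g H, 53.34 g Cl, 36.108 g O.
Moles — C: 9.035 / 12.01 = 0.7523 mol; H: 1.517 / 1.008 = 1.505 mol; Cl: 53.34 / 35.45 = 1.505 mol; O: 36.108 / 16.00 = 2.257 mol
Divide by the smallest (0.7523 mol C): C 1.000, H 2.001, Cl 2.000, O 3.000
→ CH2Cl2O3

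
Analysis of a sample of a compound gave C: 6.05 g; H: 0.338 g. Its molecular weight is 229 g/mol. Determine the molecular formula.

Moles — C: 6.05 / 12.01 = 0.5037 mol; H: 0.338 / 1.008 = 0.3353 mol
Divide by the smallest (0.3353 mol H): C 1.502, H 1.000
Scaling by 2: C 3.00, H 2.00 → C3H2
Empirical-formula mass = 38.05 g/mol
n = 229 / 38.05 = 6.02 ≈ 6
Molecular formula = (C3H2)×6 = C18H12

C18H12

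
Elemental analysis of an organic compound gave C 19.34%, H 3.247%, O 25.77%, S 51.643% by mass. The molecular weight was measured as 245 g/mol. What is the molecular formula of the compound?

Assume 100 g: 19.34 g C, 3.247 g H, 25.77 g O, 51.643 g S.
C: 19.34 g ÷ 12.01 g/mol = 1.61 mol
H: 3.247 g ÷ 1.008 g/mol = 3.221 mol
O: 25.77 g ÷ 16.00 g/mol = 1.611 mol
S: 51.643 g ÷ 32.07 g/mol = 1.61 mol
Ratios (÷ 1.61): C 1.000, H 2.000, O 1.000, S 1.000
≈ 1:2:1:1 → CH2OS
Empirical-formula mass = 62.10 g/mol
n = 245 / 62.10 = 3.95 ≈ 4
Molecular formula = (CH2OS)×4 = C4H8O4S4

C4H8O4S4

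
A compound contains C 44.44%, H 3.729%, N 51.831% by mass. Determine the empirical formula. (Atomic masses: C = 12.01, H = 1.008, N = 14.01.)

Assume 100 g: 44.44 g C, 3.729 g H, 51.831 g N.
Moles — C: 44.44 / 12.01 = 3.7 mol; H: 3.729 / 1.008 = 3.699 mol; N: 51.831 / 14.01 = 3.7 mol
Divide by the smallest (3.699 mol H): C 1.000, H 1.000, N 1.000
Ratio ≈ 1:1:1, so the empirical formula is CHN

CHN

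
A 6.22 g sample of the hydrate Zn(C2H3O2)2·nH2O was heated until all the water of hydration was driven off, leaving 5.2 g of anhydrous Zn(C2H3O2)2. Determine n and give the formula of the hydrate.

Zn(C2H3O2)2·2H2O

Mass of water lost = 6.22 − 5.2 = 1.02 g → 1.02 / 18.02 = 0.0566 mol H2O
Molar mass of Zn(C2H3O2)2 = 183.47 g/mol → mol Zn(C2H3O2)2 = 5.2 / 183.47 = 0.02834
n = 0.0566 / 0.02834 = 2.00 ≈ 2 → Zn(C2H3O2)2·2H2O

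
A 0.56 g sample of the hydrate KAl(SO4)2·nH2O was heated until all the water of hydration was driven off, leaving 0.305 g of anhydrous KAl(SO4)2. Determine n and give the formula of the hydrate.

Mass of water lost = 0.56 − 0.305 = 0.255 g → 0.255 / 18.02 = 0.01415 mol H2O
Molar mass of KAl(SO4)2 = 258.22 g/mol → mol KAl(SO4)2 = 0.305 / 258.22 = 0.001181
n = 0.01415 / 0.001181 = 11.98 ≈ 12 → KAl(SO4)2·12H2O

KAl(SO4)2·12H2O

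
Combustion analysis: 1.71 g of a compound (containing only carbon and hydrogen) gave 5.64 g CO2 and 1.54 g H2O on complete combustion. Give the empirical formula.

mol C = 5.64 / 44.01 = 0.1282; mass C = 0.1282 × 12.01 = 1.539 g
mol H = 2 × (1.54 / 18.02) = 0.1709; mass H = 0.1709 × 1.008 = 0.1723 g
Ratios (÷ 0.1282): C 1.000, H 1.334
×3: C 3.00, H 4.00 → C3H4

C3H4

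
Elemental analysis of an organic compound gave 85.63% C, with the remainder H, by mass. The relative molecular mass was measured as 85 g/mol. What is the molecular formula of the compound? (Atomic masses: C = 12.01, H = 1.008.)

Assume 100 g: 85.63 g C, 14.37 g H.
n(C) = 85.63/12.01 = 7.13, n(H) = 14.37/1.008 = 14.26
Ratios (÷ 7.13): C 1.000, H 1.999
Ratio ≈ 1:2, so the empirical formula is CH2
Empirical-formula mass = 14.03 g/mol
n = 85 / 14.03 = 6.06 ≈ 6
Molecular formula = (CH2)×6 = C6H12

C6H12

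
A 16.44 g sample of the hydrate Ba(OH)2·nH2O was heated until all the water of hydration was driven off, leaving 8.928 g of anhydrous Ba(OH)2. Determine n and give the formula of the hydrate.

Mass of water lost = 16.44 − 8.928 = 7.512 g → 7.512 / 18.02 = 0.4169 mol H2O
Molar mass of Ba(OH)2 = 171.35 g/mol → mol Ba(OH)2 = 8.928 / 171.35 = 0.05211
n = 0.4169 / 0.05211 = 8.00 ≈ 8 → Ba(OH)2·8H2O

Ba(OH)2·8H2O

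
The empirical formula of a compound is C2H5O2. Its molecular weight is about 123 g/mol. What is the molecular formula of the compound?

C4H10O4

Empirical-formula mass = 61.06 g/mol
n = 123 / 61.06 = 2.01 ≈ 2
Molecular formula = (C2H5O2)2 = C4H10O4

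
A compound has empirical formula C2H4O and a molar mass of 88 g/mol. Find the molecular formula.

Empirical-formula mass = 44.05 g/mol
n = 88 / 44.05 = 2.00 ≈ 2
Molecular formula = (C2H4O)2 = C4H8O2

C4H8O2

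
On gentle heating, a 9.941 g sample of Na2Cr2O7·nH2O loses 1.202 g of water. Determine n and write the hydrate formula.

Na2Cr2O7·2H2O

Mass of anhydrous Na2Cr2O7 = 9.941 − 1.202 = 8.739 g
mol H2O = 1.202 / 18.02 = 0.0667
Molar mass of Na2Cr2O7 = 261.98 g/mol → mol Na2Cr2O7 = 8.739 / 261.98 = 0.03336
n = 0.0667 / 0.03336 = 2.00 ≈ 2 → Na2Cr2O7·2H2O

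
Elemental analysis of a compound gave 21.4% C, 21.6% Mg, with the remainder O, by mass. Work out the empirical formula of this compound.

Assume 100 g: 21.4 g C, 21.6 g Mg, 57 g O.
C: 21.4 g ÷ 12.01 g/mol = 1.782 mol
Mg: 21.6 g ÷ 24.31 g/mol = 0.8885 mol
O: 57 g ÷ 16.00 g/mol = 3.562 mol
Ratios (÷ 0.8885): C 2.005, Mg 1.000, O 4.009
≈ 2:1:4 → C2MgO4

C2MgO4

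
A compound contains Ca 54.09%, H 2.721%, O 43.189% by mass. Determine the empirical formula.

CaH2O2

Assume 100 g: 54.09 g Ca, 2.721 g H, 43.189 g O.
Moles — Ca: 54.09 / 40.08 = 1.35 mol; H: 2.721 / 1.008 = 2.699 mol; O: 43.189 / 16.00 = 2.699 mol
Divide by the smallest (1.35 mol Ca): Ca 1.000, H 2.000, O 2.000
Ratio ≈ 1:2:2, so the empirical formula is CaH2O2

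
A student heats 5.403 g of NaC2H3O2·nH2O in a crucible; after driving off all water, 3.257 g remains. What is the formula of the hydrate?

NaC2H3O2·3H2O

Mass of water lost = 5.403 − 3.257 = 2.146 g → 2.146 / 18.02 = 0.1191 mol H2O
Molar mass of NaC2H3O2 = 82.03 g/mol → mol NaC2H3O2 = 3.257 / 82.03 = 0.0397
n = 0.1191 / 0.0397 = 3.00 ≈ 3 → NaC2H3O2·3H2O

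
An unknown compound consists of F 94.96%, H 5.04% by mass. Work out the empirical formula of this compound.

Assume 100 g: 94.96 g F, 5.04 g H.
F: 94.96 g ÷ 19.00 g/mol = 4.998 mol
H: 5.04 g ÷ 1.008 g/mol = 5 mol
Ratios (÷ 4.998): F 1.000, H 1.000
→ FH

FH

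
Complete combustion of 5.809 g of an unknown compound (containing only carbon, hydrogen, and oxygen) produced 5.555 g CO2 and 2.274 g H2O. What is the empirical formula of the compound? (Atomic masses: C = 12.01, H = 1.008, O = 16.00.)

mol C = 5.555 / 44.01 = 0.1262; mass C = 0.1262 × 12.01 = 1.516 g
mol H = 2 × (2.274 / 18.02) = 0.2524; mass H = 0.2524 × 1.008 = 0.2544 g
mass O = 5.809 − (1.770) = 4.039 g → mol O = 0.2524
Divide by the smallest (0.1262 mol C): C 1.000, H 2.000, O 2.000
≈ 1:2:2 → CH2O2

CH2O2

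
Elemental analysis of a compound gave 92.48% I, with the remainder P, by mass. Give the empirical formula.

I3P

Assume 100 g: 92.48 g I, 7.52 g P.
I: 92.48 g ÷ 126.90 g/mol = 0.7288 mol
P: 7.52 g ÷ 30.97 g/mol = 0.2428 mol
Smallest is P at 0.2428 mol; normalising gives I 3.001, P 1.000
→ I3P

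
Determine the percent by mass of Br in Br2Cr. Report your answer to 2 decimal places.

Molar mass = 2(79.90) + 1(52.00) = 211.800 g/mol
Mass of Br per mole = 2 × 79.90 = 159.800 g
% Br = 159.800 / 211.800 × 100 = 75.45%

75.45%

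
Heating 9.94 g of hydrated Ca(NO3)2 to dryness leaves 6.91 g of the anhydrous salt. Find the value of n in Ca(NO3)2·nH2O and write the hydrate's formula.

Ca(NO3)2·4H2O

Mass of water lost = 9.94 − 6.91 = 3.03 g → 3.03 / 18.02 = 0.1681 mol H2O
Molar mass of Ca(NO3)2 = 164.10 g/mol → mol Ca(NO3)2 = 6.91 / 164.10 = 0.04211
n = 0.1681 / 0.04211 = 3.99 ≈ 4 → Ca(NO3)2·4H2O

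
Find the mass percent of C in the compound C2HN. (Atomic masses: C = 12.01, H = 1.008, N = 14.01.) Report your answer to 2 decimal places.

61.53%

Molar mass = 2(12.01) + 1(1.008) + 1(14.01) = 39.038 g/mol
Mass of C per mole = 2 × 12.01 = 24.020 g
% C = 24.020 / 39.038 × 100 = 61.53%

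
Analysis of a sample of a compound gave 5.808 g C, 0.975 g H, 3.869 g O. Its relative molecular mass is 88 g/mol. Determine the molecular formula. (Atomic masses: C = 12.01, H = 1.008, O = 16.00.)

C4H8O2

n(C) = 5.808/12.01 = 0.4836, n(H) = 0.975/1.008 = 0.9673, n(O) = 3.869/16.00 = 0.2418
Divide by the smallest (0.2418 mol O): C 2.000, H 4.000, O 1.000
→ C2H4O
Empirical-formula mass = 44.05 g/mol
n = 88 / 44.05 = 2.00 ≈ 2
Molecular formula = (C2H4O)×2 = C4H8O2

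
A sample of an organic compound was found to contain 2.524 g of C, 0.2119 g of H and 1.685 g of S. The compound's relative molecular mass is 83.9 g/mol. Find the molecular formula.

Moles — C: 2.524 / 12.01 = 0.2102 mol; H: 0.2119 / 1.008 = 0.2102 mol; S: 1.685 / 32.07 = 0.05254 mol
Ratios (÷ 0.05254): C 4.000, H 4.001, S 1.000
≈ 4:4:1 → C4H4S
Empirical-formula mass = 84.14 g/mol
n = 83.9 / 84.14 = 1.00 ≈ 1
Molecular formula = empirical formula = C4H4S

C4H4S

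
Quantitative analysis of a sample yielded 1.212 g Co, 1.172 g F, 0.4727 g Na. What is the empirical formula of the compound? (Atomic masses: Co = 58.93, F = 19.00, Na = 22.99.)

CoF3Na

n(Co) = 1.212/58.93 = 0.02057, n(F) = 1.172/19.00 = 0.06168, n(Na) = 0.4727/22.99 = 0.02056
Ratios (÷ 0.02056): Co 1.000, F 3.000, Na 1.000
≈ 1:3:1 → CoF3Na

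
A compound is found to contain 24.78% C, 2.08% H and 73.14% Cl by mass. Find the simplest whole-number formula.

CHCl

Assume 100 g: 24.78 g C, 2.08 g H, 73.14 g Cl.
n(C) = 24.78/12.01 = 2.063, n(H) = 2.08/1.008 = 2.063, n(Cl) = 73.14/35.45 = 2.063
Smallest is Cl at 2.063 mol; normalising gives C 1.000, H 1.000, Cl 1.000
Ratio ≈ 1:1:1, so the empirical formula is CHCl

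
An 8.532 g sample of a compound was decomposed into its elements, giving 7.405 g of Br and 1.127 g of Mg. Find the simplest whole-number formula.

Br2Mg

Moles — Br: 7.405 / 79.90 = 0.09268 mol; Mg: 1.127 / 24.31 = 0.04636 mol
Divide by the smallest (0.04636 mol Mg): Br 1.999, Mg 1.000
Ratio ≈ 2:1, so the empirical formula is Br2Mg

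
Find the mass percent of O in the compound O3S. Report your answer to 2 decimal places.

59.95%

Molar mass = 3(16.00) + 1(32.07) = 80.070 g/mol
Mass of O per mole = 3 × 16.00 = 48.000 g
% O = 48.000 / 80.070 × 100 = 59.95%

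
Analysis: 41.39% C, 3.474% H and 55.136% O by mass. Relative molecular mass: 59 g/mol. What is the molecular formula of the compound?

C2H2O2

Assume 100 g: 41.39 g C, 3.474 g H, 55.136 g O.
n(C) = 41.39/12.01 = 3.446, n(H) = 3.474/1.008 = 3.446, n(O) = 55.136/16.00 = 3.446
Smallest is O at 3.446 mol; normalising gives C 1.000, H 1.000, O 1.000
Ratio ≈ 1:1:1, so the empirical formula is CHO
Empirical-formula mass = 29.02 g/mol
n = 59 / 29.02 = 2.03 ≈ 2
Molecular formula = (CHO)×2 = C2H2O2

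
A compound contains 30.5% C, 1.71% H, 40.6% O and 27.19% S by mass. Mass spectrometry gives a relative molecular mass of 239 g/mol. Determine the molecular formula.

C6H4O6S2

Assume 100 g: 30.5 g C, 1.71 g H, 40.6 g O, 27.19 g S.
n(C) = 30.5/12.01 = 2.54, n(H) = 1.71/1.008 = 1.696, n(O) = 40.6/16.00 = 2.538, n(S) = 27.19/32.07 = 0.8478
Smallest is S at 0.8478 mol; normalising gives C 2.995, H 2.001, O 2.993, S 1.000
≈ 3:2:3:1 → C3H2O3S
Empirical-formula mass = 118.12 g/mol
n = 239 / 118.12 = 2.02 ≈ 2
Molecular formula = (C3H2O3S)×2 = C6H4O6S2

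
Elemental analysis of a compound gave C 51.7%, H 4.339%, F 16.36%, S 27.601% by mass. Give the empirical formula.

Assume 100 g: 51.7 g C, 4.339 g H, 16.36 g F, 27.601 g S.
C: 51.7 g ÷ 12.01 g/mol = 4.305 mol
H: 4.339 g ÷ 1.008 g/mol = 4.305 mol
F: 16.36 g ÷ 19.00 g/mol = 0.8611 mol
S: 27.601 g ÷ 32.07 g/mol = 0.8606 mol
Ratios (÷ 0.8606): C 5.002, H 5.002, F 1.000, S 1.000
≈ 5:5:1:1 → C5H5FS

C5H5FS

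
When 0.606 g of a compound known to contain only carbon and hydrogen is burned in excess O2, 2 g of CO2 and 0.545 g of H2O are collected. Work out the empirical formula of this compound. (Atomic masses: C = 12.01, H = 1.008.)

mol C = 2 / 44.01 = 0.04544; mass C = 0.04544 × 12.01 = 0.5458 g
mol H = 2 × (0.545 / 18.02) = 0.06049; mass H = 0.06049 × 1.008 = 0.06097 g
Smallest is C at 0.04544 mol; normalising gives C 1.000, H 1.331
Multiply by 3: C 3.00, H 3.99 → C3H4

C3H4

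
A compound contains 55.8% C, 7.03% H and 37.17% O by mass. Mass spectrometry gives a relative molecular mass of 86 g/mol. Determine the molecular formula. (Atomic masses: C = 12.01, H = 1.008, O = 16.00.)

Assume 100 g: 55.8 g C, 7.03 g H, 37.17 g O.
Moles — C: 55.8 / 12.01 = 4.646 mol; H: 7.03 / 1.008 = 6.974 mol; O: 37.17 / 16.00 = 2.323 mol
Ratios (÷ 2.323): C 2.000, H 3.002, O 1.000
→ C2H3O
Empirical-formula mass = 43.04 g/mol
n = 86 / 43.04 = 2.00 ≈ 2
Molecular formula = (C2H3O)×2 = C4H6O2

C4H6O2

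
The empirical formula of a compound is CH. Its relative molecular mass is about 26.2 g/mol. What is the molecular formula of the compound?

Empirical-formula mass = 13.02 g/mol
n = 26.2 / 13.02 = 2.01 ≈ 2
Molecular formula = (CH)2 = C2H2

C2H2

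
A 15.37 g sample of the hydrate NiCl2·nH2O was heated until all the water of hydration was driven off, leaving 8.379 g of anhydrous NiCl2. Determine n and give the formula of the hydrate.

Mass of water lost = 15.37 − 8.379 = 6.991 g → 6.991 / 18.02 = 0.388 mol H2O
Molar mass of NiCl2 = 129.59 g/mol → mol NiCl2 = 8.379 / 129.59 = 0.06466
n = 0.388 / 0.06466 = 6.00 ≈ 6 → NiCl2·6H2O

NiCl2·6H2O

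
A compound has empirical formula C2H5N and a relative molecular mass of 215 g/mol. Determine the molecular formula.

Empirical-formula mass = 43.07 g/mol
n = 215 / 43.07 = 4.99 ≈ 5
Molecular formula = (C2H5N)5 = C10H25N5

C10H25N5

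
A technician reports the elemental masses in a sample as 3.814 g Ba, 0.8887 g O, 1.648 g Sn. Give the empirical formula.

Ba: 3.814 g ÷ 137.33 g/mol = 0.02777 mol
O: 0.8887 g ÷ 16.00 g/mol = 0.05554 mol
Sn: 1.648 g ÷ 118.71 g/mol = 0.01388 mol
Ratios (÷ 0.01388): Ba 2.001, O 4.001, Sn 1.000
Ratio ≈ 2:4:1, so the empirical formula is Ba2O4Sn

Ba2O4Sn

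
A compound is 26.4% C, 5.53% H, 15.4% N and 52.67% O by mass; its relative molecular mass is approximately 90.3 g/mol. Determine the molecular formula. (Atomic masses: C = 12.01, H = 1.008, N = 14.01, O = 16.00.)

C2H5NO3

Assume 100 g: 26.4 g C, 5.53 g H, 15.4 g N, 52.67 g O.
C: 26.4 g ÷ 12.01 g/mol = 2.198 mol
H: 5.53 g ÷ 1.008 g/mol = 5.486 mol
N: 15.4 g ÷ 14.01 g/mol = 1.099 mol
O: 52.67 g ÷ 16.00 g/mol = 3.292 mol
Ratios (÷ 1.099): C 2.000, H 4.991, N 1.000, O 2.995
Ratio ≈ 2:5:1:3, so the empirical formula is C2H5NO3
Empirical-formula mass = 91.07 g/mol
n = 90.3 / 91.07 = 0.99 ≈ 1
Molecular formula = empirical formula = C2H5NO3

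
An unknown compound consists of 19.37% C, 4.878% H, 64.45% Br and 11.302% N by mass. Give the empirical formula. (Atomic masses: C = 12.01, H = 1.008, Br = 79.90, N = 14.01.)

C2H6BrN

Assume 100 g: 19.37 g C, 4.878 g H, 64.45 g Br, 11.302 g N.
C: 19.37 g ÷ 12.01 g/mol = 1.613 mol
H: 4.878 g ÷ 1.008 g/mol = 4.839 mol
Br: 64.45 g ÷ 79.90 g/mol = 0.8066 mol
N: 11.302 g ÷ 14.01 g/mol = 0.8067 mol
Ratios (÷ 0.8066): C 1.999, H 5.999, Br 1.000, N 1.000
Ratio ≈ 2:6:1:1, so the empirical formula is C2H6BrN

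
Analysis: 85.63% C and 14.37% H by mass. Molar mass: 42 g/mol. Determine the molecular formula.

Assume 100 g: 85.63 g C, 14.37 g H.
n(C) = 85.63/12.01 = 7.13, n(H) = 14.37/1.008 = 14.26
Divide by the smallest (7.13 mol C): C 1.000, H 1.999
→ CH2
Empirical-formula mass = 14.03 g/mol
n = 42 / 14.03 = 2.99 ≈ 3
Molecular formula = (CH2)×3 = C3H6

C3H6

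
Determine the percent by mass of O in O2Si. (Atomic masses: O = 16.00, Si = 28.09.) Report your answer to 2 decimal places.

Molar mass = 2(16.00) + 1(28.09) = 60.090 g/mol
Mass of O per mole = 2 × 16.00 = 32.000 g
% O = 32.000 / 60.090 × 100 = 53.25%

53.25%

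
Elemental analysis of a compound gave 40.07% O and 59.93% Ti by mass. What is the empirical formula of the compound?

Assume 100 g: 40.07 g O, 59.93 g Ti.
n(O) = 40.07/16.00 = 2.504, n(Ti) = 59.93/47.87 = 1.252
Divide by the smallest (1.252 mol Ti): O 2.000, Ti 1.000
Ratio ≈ 2:1, so the empirical formula is O2Ti

O2Ti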